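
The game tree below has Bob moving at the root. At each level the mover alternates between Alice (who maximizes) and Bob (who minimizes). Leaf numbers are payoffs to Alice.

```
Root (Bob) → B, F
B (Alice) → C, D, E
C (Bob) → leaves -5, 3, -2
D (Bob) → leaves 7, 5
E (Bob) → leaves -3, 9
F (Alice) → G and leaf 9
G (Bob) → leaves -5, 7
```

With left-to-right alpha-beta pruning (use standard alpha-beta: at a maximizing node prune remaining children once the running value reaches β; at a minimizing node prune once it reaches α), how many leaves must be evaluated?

C [α=-∞,β=+∞]: v=-5
D [α=-5,β=+∞]: v=5
E [α=5,β=+∞]: v=-3 after child 1 ≤ α → α-cutoff, skip 1
B [α=-∞,β=+∞]: v=5
G [α=-∞,β=5]: v=-5
F [α=-∞,β=5]: v=9
Root [α=-∞,β=+∞]: v=5
Leaves evaluated: 9 of 10.

9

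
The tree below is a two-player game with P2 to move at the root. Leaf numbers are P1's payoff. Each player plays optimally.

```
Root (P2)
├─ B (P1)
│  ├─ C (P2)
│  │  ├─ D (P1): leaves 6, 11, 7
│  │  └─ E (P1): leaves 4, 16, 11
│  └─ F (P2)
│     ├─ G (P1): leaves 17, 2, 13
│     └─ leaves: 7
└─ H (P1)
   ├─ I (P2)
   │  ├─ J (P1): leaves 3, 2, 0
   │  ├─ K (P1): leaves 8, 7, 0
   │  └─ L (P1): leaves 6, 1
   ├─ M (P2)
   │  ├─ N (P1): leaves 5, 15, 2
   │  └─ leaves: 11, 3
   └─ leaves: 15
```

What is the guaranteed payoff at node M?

N: max(5, 15, 2) = 15
M: min(15, 11, 3) = 3

3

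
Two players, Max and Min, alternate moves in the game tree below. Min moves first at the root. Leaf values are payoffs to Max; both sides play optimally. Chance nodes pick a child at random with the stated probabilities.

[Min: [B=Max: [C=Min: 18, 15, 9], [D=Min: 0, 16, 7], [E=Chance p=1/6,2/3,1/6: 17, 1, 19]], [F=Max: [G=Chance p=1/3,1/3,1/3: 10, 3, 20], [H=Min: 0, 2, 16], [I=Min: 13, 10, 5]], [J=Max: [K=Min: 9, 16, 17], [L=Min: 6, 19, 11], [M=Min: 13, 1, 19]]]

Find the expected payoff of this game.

9

C (Min): min(18, 15, 9) = 9
D (Min): min(0, 16, 7) = 0
E (Chance): 1/6·17 + 2/3·1 + 1/6·19 = 6.67
B (Max): max(9, 0, 6.67) = 9
G (Chance): 1/3·10 + 1/3·3 + 1/3·20 = 11
H (Min): min(0, 2, 16) = 0
I (Min): min(13, 10, 5) = 5
F (Max): max(11, 0, 5) = 11
K (Min): min(9, 16, 17) = 9
L (Min): min(6, 19, 11) = 6
M (Min): min(13, 1, 19) = 1
J (Max): max(9, 6, 1) = 9
Root (Min): min(9, 11, 9) = 9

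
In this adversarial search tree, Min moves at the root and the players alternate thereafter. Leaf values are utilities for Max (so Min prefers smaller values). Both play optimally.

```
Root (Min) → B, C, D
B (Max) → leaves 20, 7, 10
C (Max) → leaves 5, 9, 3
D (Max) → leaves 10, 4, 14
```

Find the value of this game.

9

B (Max): max(20, 7, 10) = 20
C (Max): max(5, 9, 3) = 9
D (Max): max(10, 4, 14) = 14
Root (Min): min(20, 9, 14) = 9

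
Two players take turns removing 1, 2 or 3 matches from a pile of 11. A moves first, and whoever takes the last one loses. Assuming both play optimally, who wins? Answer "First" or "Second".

First

Positions where the player to move wins (W) vs loses (L):
i:   0  1  2  3  4  5  6  7  8  9 10 11
     W  L  W  W  W  L  W  W  W  L  W  W
Position 11 is W, so the first player wins.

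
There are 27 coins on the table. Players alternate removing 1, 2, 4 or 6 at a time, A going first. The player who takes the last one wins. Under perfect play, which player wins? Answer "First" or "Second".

Second

Positions where the player to move wins (W) vs loses (L):
i:   0  1  2  3  4  5  6  7  8  9 10 11 12 13 14 15 16 17 18 19 20 21 22 23 24 25 26 27
     L  W  W  L  W  W  W  W  L  W  W  L  W  W  W  W  L  W  W  L  W  W  W  W  L  W  W  L
Position 27 is L, so the second player wins.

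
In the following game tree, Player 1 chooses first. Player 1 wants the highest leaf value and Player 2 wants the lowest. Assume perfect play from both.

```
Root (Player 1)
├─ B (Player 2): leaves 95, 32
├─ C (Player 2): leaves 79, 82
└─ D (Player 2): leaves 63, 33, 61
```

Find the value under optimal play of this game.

79

B (Player 2): min(95, 32) = 32
C (Player 2): min(79, 82) = 79
D (Player 2): min(63, 33, 61) = 33
Root (Player 1): max(32, 79, 33) = 79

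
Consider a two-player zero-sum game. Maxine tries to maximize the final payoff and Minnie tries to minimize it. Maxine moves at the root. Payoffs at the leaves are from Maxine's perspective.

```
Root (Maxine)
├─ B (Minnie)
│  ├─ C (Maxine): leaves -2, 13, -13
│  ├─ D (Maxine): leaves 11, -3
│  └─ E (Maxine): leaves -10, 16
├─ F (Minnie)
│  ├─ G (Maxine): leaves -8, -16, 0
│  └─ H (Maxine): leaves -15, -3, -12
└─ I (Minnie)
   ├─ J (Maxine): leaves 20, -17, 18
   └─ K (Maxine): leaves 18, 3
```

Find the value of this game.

18

C (Maxine): max(-2, 13, -13) = 13
D (Maxine): max(11, -3) = 11
E (Maxine): max(-10, 16) = 16
B (Minnie): min(13, 11, 16) = 11
G (Maxine): max(-8, -16, 0) = 0
H (Maxine): max(-15, -3, -12) = -3
F (Minnie): min(0, -3) = -3
J (Maxine): max(20, -17, 18) = 20
K (Maxine): max(18, 3) = 18
I (Minnie): min(20, 18) = 18
Root (Maxine): max(11, -3, 18) = 18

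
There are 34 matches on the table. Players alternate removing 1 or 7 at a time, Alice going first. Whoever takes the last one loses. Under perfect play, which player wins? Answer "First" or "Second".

Positions where the player to move wins (W) vs loses (L):
i:   0  1  2  3  4  5  6  7  8  9 10 11 12 13 14 15 16 17 18 19 20 21 22 23 24 25 26 27 28 29 30 31 32 33 34
     W  L  W  L  W  L  W  L  W  L  W  L  W  L  W  L  W  L  W  L  W  L  W  L  W  L  W  L  W  L  W  L  W  L  W
Position 34 is W, so the first player wins.

First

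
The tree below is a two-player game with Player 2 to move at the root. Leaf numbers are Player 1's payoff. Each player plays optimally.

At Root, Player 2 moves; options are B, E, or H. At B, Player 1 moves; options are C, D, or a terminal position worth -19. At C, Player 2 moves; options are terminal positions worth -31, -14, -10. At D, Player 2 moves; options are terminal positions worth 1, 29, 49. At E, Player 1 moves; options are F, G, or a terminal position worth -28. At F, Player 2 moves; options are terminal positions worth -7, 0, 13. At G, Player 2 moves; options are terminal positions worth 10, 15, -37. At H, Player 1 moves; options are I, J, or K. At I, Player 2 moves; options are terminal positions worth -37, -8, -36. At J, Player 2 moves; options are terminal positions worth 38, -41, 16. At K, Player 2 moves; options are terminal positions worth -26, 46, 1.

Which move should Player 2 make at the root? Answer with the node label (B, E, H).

H

C (Player 2): min(-31, -14, -10) = -31
D (Player 2): min(1, 29, 49) = 1
B (Player 1): max(-31, 1, -19) = 1
F (Player 2): min(-7, 0, 13) = -7
G (Player 2): min(10, 15, -37) = -37
E (Player 1): max(-7, -37, -28) = -7
I (Player 2): min(-37, -8, -36) = -37
J (Player 2): min(38, -41, 16) = -41
K (Player 2): min(-26, 46, 1) = -26
H (Player 1): max(-37, -41, -26) = -26
Root (Player 2): min(1, -7, -26) = -26
Player 2 picks the child with the lowest value: H (value -26).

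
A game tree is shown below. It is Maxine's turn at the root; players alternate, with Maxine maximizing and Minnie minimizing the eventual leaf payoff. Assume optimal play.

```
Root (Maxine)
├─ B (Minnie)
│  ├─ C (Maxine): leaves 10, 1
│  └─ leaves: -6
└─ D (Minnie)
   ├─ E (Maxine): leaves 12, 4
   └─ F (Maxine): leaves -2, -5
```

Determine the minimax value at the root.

-2

C (Maxine): max(10, 1) = 10
B (Minnie): min(10, -6) = -6
E (Maxine): max(12, 4) = 12
F (Maxine): max(-2, -5) = -2
D (Minnie): min(12, -2) = -2
Root (Maxine): max(-6, -2) = -2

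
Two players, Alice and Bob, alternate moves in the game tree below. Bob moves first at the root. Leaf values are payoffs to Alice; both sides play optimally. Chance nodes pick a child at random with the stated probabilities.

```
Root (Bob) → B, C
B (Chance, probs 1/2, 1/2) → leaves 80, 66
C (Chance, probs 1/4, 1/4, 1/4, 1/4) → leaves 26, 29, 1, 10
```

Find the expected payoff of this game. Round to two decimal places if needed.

B (Chance): 1/2·80 + 1/2·66 = 73
C (Chance): 1/4·26 + 1/4·29 + 1/4·1 + 1/4·10 = 16.5
Root (Bob): min(73, 16.5) = 16.5

16.5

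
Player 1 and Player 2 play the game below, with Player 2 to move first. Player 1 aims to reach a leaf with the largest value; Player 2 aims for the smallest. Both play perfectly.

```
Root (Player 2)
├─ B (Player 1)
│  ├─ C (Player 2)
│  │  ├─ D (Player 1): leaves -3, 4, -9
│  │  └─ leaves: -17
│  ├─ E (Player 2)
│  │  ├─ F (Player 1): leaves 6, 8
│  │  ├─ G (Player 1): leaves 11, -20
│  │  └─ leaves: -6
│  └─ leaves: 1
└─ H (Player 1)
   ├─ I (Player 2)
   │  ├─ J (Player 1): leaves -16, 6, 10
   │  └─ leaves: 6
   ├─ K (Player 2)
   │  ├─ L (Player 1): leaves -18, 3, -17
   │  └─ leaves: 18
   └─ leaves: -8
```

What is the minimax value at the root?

D (Player 1): max(-3, 4, -9) = 4
C (Player 2): min(4, -17) = -17
F (Player 1): max(6, 8) = 8
G (Player 1): max(11, -20) = 11
E (Player 2): min(8, 11, -6) = -6
B (Player 1): max(-17, -6, 1) = 1
J (Player 1): max(-16, 6, 10) = 10
I (Player 2): min(10, 6) = 6
L (Player 1): max(-18, 3, -17) = 3
K (Player 2): min(3, 18) = 3
H (Player 1): max(6, 3, -8) = 6
Root (Player 2): min(1, 6) = 1

1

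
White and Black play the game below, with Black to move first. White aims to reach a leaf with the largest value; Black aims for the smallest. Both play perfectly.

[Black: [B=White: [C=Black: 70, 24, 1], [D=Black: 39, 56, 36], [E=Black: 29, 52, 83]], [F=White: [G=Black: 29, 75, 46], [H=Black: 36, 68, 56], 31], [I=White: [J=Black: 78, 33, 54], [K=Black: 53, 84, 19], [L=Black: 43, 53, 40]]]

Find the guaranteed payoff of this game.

36

C (Black): min(70, 24, 1) = 1
D (Black): min(39, 56, 36) = 36
E (Black): min(29, 52, 83) = 29
B (White): max(1, 36, 29) = 36
G (Black): min(29, 75, 46) = 29
H (Black): min(36, 68, 56) = 36
F (White): max(29, 36, 31) = 36
J (Black): min(78, 33, 54) = 33
K (Black): min(53, 84, 19) = 19
L (Black): min(43, 53, 40) = 40
I (White): max(33, 19, 40) = 40
Root (Black): min(36, 36, 40) = 36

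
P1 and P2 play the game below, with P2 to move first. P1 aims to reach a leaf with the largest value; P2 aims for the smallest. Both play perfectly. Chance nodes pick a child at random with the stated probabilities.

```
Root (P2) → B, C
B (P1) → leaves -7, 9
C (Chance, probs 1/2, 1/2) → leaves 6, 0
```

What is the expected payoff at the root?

B (P1): max(-7, 9) = 9
C (Chance): 1/2·6 + 1/2·0 = 3
Root (P2): min(9, 3) = 3

3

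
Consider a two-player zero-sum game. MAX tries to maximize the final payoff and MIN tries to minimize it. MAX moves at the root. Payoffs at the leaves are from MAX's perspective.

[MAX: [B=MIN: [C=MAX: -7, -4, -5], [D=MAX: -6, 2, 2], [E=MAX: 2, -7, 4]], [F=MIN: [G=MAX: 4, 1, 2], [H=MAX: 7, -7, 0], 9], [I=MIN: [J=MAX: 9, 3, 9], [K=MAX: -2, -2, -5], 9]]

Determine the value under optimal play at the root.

4

C (MAX): max(-7, -4, -5) = -4
D (MAX): max(-6, 2, 2) = 2
E (MAX): max(2, -7, 4) = 4
B (MIN): min(-4, 2, 4) = -4
G (MAX): max(4, 1, 2) = 4
H (MAX): max(7, -7, 0) = 7
F (MIN): min(4, 7, 9) = 4
J (MAX): max(9, 3, 9) = 9
K (MAX): max(-2, -2, -5) = -2
I (MIN): min(9, -2, 9) = -2
Root (MAX): max(-4, 4, -2) = 4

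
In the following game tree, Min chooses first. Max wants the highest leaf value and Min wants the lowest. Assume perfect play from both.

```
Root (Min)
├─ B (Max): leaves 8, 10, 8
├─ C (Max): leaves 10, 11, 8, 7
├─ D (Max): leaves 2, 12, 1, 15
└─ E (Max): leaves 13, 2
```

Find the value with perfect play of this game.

B (Max): max(8, 10, 8) = 10
C (Max): max(10, 11, 8, 7) = 11
D (Max): max(2, 12, 1, 15) = 15
E (Max): max(13, 2) = 13
Root (Min): min(10, 11, 15, 13) = 10

10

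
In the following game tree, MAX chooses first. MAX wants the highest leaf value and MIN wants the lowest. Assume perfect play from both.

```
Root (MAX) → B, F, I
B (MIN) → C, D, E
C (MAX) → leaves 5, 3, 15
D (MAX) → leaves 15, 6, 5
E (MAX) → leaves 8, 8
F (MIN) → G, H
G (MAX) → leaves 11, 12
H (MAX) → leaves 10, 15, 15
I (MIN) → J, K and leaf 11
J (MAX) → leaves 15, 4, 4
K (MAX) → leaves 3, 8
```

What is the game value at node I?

8

J: max(15, 4, 4) = 15
K: max(3, 8) = 8
I: min(15, 8, 11) = 8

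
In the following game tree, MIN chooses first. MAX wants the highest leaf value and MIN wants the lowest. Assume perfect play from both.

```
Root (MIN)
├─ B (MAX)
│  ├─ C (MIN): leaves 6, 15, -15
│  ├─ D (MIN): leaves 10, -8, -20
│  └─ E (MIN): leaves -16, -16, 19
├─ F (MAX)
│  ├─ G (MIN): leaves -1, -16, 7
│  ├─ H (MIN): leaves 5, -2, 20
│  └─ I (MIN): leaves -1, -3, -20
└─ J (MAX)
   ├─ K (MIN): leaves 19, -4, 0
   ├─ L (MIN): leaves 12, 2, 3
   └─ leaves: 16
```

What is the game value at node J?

K: min(19, -4, 0) = -4
L: min(12, 2, 3) = 2
J: max(-4, 2, 16) = 16

16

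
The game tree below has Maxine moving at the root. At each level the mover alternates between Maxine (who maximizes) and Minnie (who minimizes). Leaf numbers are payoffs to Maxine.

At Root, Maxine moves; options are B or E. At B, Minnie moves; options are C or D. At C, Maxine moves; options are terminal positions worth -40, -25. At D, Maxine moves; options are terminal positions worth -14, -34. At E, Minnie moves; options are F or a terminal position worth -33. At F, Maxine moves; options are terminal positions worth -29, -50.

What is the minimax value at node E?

F: max(-29, -50) = -29
E: min(-29, -33) = -33

-33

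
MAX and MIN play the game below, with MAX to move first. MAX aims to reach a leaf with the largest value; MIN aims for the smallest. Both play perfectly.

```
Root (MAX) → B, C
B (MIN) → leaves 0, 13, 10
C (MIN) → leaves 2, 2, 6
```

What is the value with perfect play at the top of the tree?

B (MIN): min(0, 13, 10) = 0
C (MIN): min(2, 2, 6) = 2
Root (MAX): max(0, 2) = 2

2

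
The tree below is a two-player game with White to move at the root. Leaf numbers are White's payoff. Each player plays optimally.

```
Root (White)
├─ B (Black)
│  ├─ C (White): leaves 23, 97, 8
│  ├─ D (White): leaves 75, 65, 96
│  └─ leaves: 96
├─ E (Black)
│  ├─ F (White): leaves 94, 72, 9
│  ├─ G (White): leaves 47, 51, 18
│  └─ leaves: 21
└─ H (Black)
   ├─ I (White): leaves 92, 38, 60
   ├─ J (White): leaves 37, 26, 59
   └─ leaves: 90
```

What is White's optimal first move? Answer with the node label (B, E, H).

B

C (White): max(23, 97, 8) = 97
D (White): max(75, 65, 96) = 96
B (Black): min(97, 96, 96) = 96
F (White): max(94, 72, 9) = 94
G (White): max(47, 51, 18) = 51
E (Black): min(94, 51, 21) = 21
I (White): max(92, 38, 60) = 92
J (White): max(37, 26, 59) = 59
H (Black): min(92, 59, 90) = 59
Root (White): max(96, 21, 59) = 96
White picks the child with the highest value: B (value 96).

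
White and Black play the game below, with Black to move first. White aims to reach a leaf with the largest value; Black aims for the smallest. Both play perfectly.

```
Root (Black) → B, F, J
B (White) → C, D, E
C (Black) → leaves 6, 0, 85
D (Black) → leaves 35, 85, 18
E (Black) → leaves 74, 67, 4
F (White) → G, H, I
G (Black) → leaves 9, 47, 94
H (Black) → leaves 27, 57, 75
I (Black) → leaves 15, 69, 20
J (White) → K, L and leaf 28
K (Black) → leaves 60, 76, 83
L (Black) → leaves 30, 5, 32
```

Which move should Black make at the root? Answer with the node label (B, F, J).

B

C (Black): min(6, 0, 85) = 0
D (Black): min(35, 85, 18) = 18
E (Black): min(74, 67, 4) = 4
B (White): max(0, 18, 4) = 18
G (Black): min(9, 47, 94) = 9
H (Black): min(27, 57, 75) = 27
I (Black): min(15, 69, 20) = 15
F (White): max(9, 27, 15) = 27
K (Black): min(60, 76, 83) = 60
L (Black): min(30, 5, 32) = 5
J (White): max(60, 5, 28) = 60
Root (Black): min(18, 27, 60) = 18
Black picks the child with the lowest value: B (value 18).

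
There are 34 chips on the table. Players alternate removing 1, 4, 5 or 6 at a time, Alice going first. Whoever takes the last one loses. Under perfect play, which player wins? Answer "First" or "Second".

First

W/L table (W = player to move can force a win):
i:   0  1  2  3  4  5  6  7  8  9 10 11 12 13 14 15 16 17 18 19 20 21 22 23 24 25 26 27 28 29 30 31 32 33 34
     W  L  W  L  W  W  W  W  W  W  L  W  L  W  W  W  W  W  W  L  W  L  W  W  W  W  W  W  L  W  L  W  W  W  W
Position 34 is W, so the first player wins.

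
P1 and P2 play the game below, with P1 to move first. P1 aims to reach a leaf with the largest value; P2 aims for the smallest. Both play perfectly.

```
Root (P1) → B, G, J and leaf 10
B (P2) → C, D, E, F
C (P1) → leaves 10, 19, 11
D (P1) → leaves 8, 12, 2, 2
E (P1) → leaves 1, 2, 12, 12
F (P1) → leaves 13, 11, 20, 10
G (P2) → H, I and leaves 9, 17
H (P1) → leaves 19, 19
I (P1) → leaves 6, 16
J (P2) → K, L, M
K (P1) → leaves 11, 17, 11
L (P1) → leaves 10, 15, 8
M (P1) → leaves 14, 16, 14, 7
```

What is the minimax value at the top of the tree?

15

C (P1): max(10, 19, 11) = 19
D (P1): max(8, 12, 2, 2) = 12
E (P1): max(1, 2, 12, 12) = 12
F (P1): max(13, 11, 20, 10) = 20
B (P2): min(19, 12, 12, 20) = 12
H (P1): max(19, 19) = 19
I (P1): max(6, 16) = 16
G (P2): min(19, 16, 9, 17) = 9
K (P1): max(11, 17, 11) = 17
L (P1): max(10, 15, 8) = 15
M (P1): max(14, 16, 14, 7) = 16
J (P2): min(17, 15, 16) = 15
Root (P1): max(12, 9, 15, 10) = 15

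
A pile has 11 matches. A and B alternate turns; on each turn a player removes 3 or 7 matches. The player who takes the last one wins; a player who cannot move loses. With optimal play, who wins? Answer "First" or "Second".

Second

Mark each pile size as W (mover wins) or L (mover loses):
i:   0  1  2  3  4  5  6  7  8  9 10 11
     L  L  L  W  W  W  L  W  W  W  L  L
Position 11 is L, so the second player wins.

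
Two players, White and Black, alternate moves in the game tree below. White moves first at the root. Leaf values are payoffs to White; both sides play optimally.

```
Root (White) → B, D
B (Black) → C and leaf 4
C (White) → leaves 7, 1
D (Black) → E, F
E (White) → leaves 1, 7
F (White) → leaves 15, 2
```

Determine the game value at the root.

7

C (White): max(7, 1) = 7
B (Black): min(7, 4) = 4
E (White): max(1, 7) = 7
F (White): max(15, 2) = 15
D (Black): min(7, 15) = 7
Root (White): max(4, 7) = 7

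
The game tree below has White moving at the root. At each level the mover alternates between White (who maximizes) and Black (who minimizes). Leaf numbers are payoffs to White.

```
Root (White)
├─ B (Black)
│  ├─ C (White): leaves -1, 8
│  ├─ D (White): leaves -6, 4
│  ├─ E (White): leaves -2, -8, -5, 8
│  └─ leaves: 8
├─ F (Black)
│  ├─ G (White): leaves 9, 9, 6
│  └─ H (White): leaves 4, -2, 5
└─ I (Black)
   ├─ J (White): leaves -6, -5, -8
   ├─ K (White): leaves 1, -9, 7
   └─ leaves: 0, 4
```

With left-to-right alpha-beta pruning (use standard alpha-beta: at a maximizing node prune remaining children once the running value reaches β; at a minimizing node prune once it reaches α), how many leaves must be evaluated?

18

C [α=-∞,β=+∞]: v=8
D [α=-∞,β=8]: v=4
E [α=-∞,β=4]: v=8
B [α=-∞,β=+∞]: v=4
G [α=4,β=+∞]: v=9
H [α=4,β=9]: v=5
F [α=4,β=+∞]: v=5
J [α=5,β=+∞]: v=-5
I [α=5,β=+∞]: v=-5 after child 1 ≤ α → α-cutoff, skip 3
Root [α=-∞,β=+∞]: v=5
Leaves evaluated: 18 of 23.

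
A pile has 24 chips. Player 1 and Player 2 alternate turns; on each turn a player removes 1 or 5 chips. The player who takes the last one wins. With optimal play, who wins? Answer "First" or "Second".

Positions where the player to move wins (W) vs loses (L):
i:   0  1  2  3  4  5  6  7  8  9 10 11 12 13 14 15 16 17 18 19 20 21 22 23 24
     L  W  L  W  L  W  L  W  L  W  L  W  L  W  L  W  L  W  L  W  L  W  L  W  L
Position 24 is L, so the second player wins.

Second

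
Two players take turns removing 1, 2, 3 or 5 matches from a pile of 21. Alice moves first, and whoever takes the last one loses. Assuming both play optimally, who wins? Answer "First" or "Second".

W/L table (W = player to move can force a win):
i:   0  1  2  3  4  5  6  7  8  9 10 11 12 13 14 15 16 17 18 19 20 21
     W  L  W  W  W  L  W  W  W  L  W  W  W  L  W  W  W  L  W  W  W  L
Position 21 is L, so the second player wins.

Second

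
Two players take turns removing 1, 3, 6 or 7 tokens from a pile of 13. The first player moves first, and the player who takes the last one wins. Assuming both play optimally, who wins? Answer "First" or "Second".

Compute winning (W) and losing (L) positions by backward induction:
i:   0  1  2  3  4  5  6  7  8  9 10 11 12 13
     L  W  L  W  L  W  W  W  W  W  W  W  L  W
Position 13 is W, so the first player wins.

First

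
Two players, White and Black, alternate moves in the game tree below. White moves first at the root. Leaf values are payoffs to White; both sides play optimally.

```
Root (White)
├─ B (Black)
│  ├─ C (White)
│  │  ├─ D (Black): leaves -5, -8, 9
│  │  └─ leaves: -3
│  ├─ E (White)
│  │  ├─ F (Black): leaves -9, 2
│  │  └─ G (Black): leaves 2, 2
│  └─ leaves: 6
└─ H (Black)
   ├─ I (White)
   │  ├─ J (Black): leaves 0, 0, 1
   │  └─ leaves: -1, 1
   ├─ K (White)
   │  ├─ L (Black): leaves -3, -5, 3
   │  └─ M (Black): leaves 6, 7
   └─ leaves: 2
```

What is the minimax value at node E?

2

F: min(-9, 2) = -9
G: min(2, 2) = 2
E: max(-9, 2) = 2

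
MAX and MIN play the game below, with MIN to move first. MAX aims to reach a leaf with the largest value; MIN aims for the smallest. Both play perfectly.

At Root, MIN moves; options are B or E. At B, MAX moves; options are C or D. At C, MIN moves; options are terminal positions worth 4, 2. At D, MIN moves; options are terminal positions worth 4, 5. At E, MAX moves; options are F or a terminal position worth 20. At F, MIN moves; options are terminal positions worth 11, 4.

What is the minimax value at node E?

20

F: min(11, 4) = 4
E: max(4, 20) = 20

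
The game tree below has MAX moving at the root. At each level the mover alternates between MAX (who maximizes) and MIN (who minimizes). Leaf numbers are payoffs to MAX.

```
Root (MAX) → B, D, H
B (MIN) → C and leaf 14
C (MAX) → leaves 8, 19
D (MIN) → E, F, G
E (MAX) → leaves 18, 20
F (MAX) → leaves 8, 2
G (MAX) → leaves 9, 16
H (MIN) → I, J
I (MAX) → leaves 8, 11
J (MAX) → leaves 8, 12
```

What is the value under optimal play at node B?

C: max(8, 19) = 19
B: min(19, 14) = 14

14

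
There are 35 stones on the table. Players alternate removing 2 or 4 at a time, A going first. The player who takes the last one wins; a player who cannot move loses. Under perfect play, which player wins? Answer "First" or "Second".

i:   0  1  2  3  4  5  6  7  8  9 10 11 12 13 14 15 16 17 18 19 20 21 22 23 24 25 26 27 28 29 30 31 32 33 34 35
     L  L  W  W  W  W  L  L  W  W  W  W  L  L  W  W  W  W  L  L  W  W  W  W  L  L  W  W  W  W  L  L  W  W  W  W
Position 35 is W, so the first player wins.

First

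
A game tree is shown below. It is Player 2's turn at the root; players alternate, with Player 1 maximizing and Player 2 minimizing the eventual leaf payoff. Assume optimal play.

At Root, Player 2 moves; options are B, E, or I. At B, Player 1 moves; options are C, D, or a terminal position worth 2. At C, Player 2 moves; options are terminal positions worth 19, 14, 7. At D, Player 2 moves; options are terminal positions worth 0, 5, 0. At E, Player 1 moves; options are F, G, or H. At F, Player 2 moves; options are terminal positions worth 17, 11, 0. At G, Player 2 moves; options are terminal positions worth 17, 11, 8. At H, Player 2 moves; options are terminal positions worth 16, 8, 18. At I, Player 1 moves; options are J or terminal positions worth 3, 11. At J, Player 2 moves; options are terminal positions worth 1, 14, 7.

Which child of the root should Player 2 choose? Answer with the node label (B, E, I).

C (Player 2): min(19, 14, 7) = 7
D (Player 2): min(0, 5, 0) = 0
B (Player 1): max(7, 0, 2) = 7
F (Player 2): min(17, 11, 0) = 0
G (Player 2): min(17, 11, 8) = 8
H (Player 2): min(16, 8, 18) = 8
E (Player 1): max(0, 8, 8) = 8
J (Player 2): min(1, 14, 7) = 1
I (Player 1): max(1, 3, 11) = 11
Root (Player 2): min(7, 8, 11) = 7
Player 2 picks the child with the lowest value: B (value 7).

B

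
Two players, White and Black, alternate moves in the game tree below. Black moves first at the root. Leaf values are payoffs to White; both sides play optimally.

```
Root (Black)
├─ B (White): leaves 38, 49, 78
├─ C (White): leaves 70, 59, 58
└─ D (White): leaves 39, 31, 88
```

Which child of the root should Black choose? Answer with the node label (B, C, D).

B (White): max(38, 49, 78) = 78
C (White): max(70, 59, 58) = 70
D (White): max(39, 31, 88) = 88
Root (Black): min(78, 70, 88) = 70
Black picks the child with the lowest value: C (value 70).

C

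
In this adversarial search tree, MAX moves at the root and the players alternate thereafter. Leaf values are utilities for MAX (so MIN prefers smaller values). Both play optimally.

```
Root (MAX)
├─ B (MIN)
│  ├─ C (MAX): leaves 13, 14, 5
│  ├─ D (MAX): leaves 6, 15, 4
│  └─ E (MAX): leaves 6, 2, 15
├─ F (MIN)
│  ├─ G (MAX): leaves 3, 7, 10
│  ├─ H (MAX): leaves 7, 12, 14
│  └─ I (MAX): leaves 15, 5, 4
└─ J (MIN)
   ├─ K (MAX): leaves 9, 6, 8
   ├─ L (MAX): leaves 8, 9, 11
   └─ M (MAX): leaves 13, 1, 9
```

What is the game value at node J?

K: max(9, 6, 8) = 9
L: max(8, 9, 11) = 11
M: max(13, 1, 9) = 13
J: min(9, 11, 13) = 9

9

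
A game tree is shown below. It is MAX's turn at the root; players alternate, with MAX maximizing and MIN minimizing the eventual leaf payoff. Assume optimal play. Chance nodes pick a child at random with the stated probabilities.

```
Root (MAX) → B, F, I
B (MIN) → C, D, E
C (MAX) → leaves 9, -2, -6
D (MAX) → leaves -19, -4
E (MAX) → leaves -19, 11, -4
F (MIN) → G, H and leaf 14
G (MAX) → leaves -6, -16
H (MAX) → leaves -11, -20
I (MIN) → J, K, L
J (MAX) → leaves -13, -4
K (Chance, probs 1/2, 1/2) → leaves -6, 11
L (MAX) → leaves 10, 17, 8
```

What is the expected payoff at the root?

-4

C (MAX): max(9, -2, -6) = 9
D (MAX): max(-19, -4) = -4
E (MAX): max(-19, 11, -4) = 11
B (MIN): min(9, -4, 11) = -4
G (MAX): max(-6, -16) = -6
H (MAX): max(-11, -20) = -11
F (MIN): min(-6, -11, 14) = -11
J (MAX): max(-13, -4) = -4
K (Chance): 1/2·-6 + 1/2·11 = 2.5
L (MAX): max(10, 17, 8) = 17
I (MIN): min(-4, 2.5, 17) = -4
Root (MAX): max(-4, -11, -4) = -4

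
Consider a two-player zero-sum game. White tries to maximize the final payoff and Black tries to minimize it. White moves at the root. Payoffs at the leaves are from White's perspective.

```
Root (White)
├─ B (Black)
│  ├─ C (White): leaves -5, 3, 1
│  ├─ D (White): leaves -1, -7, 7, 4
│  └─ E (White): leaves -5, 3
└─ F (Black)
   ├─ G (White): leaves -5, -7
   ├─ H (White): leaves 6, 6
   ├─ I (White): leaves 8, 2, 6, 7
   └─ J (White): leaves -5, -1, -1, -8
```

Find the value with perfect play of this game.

C (White): max(-5, 3, 1) = 3
D (White): max(-1, -7, 7, 4) = 7
E (White): max(-5, 3) = 3
B (Black): min(3, 7, 3) = 3
G (White): max(-5, -7) = -5
H (White): max(6, 6) = 6
I (White): max(8, 2, 6, 7) = 8
J (White): max(-5, -1, -1, -8) = -1
F (Black): min(-5, 6, 8, -1) = -5
Root (White): max(3, -5) = 3

3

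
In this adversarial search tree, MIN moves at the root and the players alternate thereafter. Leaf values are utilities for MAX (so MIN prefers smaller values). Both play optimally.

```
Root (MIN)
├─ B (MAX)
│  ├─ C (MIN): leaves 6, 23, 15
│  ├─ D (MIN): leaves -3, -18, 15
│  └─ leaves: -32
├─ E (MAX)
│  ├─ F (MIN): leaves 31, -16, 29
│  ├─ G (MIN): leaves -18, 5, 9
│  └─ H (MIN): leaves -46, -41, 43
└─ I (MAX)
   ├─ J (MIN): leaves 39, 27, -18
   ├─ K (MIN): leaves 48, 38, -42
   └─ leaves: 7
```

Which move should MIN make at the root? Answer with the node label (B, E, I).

C (MIN): min(6, 23, 15) = 6
D (MIN): min(-3, -18, 15) = -18
B (MAX): max(6, -18, -32) = 6
F (MIN): min(31, -16, 29) = -16
G (MIN): min(-18, 5, 9) = -18
H (MIN): min(-46, -41, 43) = -46
E (MAX): max(-16, -18, -46) = -16
J (MIN): min(39, 27, -18) = -18
K (MIN): min(48, 38, -42) = -42
I (MAX): max(-18, -42, 7) = 7
Root (MIN): min(6, -16, 7) = -16
MIN picks the child with the lowest value: E (value -16).

E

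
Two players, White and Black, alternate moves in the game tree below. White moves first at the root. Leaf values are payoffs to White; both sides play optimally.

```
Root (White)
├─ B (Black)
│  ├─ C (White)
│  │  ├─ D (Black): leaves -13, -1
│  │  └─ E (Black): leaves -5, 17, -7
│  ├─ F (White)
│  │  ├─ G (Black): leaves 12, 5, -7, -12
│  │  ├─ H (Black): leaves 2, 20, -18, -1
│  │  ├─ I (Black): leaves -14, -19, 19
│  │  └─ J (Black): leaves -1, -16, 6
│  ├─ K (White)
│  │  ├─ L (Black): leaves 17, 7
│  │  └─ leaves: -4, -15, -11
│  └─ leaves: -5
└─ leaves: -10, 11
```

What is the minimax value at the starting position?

D (Black): min(-13, -1) = -13
E (Black): min(-5, 17, -7) = -7
C (White): max(-13, -7) = -7
G (Black): min(12, 5, -7, -12) = -12
H (Black): min(2, 20, -18, -1) = -18
I (Black): min(-14, -19, 19) = -19
J (Black): min(-1, -16, 6) = -16
F (White): max(-12, -18, -19, -16) = -12
L (Black): min(17, 7) = 7
K (White): max(7, -4, -15, -11) = 7
B (Black): min(-7, -12, 7, -5) = -12
Root (White): max(-12, -10, 11) = 11

11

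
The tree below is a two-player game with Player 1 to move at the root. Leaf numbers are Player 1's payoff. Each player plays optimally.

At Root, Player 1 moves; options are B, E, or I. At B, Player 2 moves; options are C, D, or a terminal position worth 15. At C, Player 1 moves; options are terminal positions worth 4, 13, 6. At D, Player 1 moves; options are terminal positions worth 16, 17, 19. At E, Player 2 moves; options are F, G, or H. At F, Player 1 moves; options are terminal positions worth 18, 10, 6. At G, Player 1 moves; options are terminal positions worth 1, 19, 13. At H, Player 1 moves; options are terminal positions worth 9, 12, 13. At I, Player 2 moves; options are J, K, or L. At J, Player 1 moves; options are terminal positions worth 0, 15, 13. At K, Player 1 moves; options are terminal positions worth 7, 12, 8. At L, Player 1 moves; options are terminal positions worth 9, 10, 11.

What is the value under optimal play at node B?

C: max(4, 13, 6) = 13
D: max(16, 17, 19) = 19
B: min(13, 19, 15) = 13

13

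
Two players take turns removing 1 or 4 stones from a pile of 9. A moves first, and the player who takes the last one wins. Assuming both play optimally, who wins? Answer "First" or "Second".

First

Compute winning (W) and losing (L) positions by backward induction:
i:   0  1  2  3  4  5  6  7  8  9
     L  W  L  W  W  L  W  L  W  W
Position 9 is W, so the first player wins.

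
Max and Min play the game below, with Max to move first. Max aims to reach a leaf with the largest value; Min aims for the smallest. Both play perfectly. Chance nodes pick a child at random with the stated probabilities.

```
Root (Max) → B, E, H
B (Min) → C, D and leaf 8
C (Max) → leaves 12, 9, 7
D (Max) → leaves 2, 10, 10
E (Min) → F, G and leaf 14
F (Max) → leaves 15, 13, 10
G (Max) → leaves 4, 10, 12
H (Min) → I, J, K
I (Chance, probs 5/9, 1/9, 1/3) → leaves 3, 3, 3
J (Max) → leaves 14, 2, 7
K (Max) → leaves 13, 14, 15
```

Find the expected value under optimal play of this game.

12

C (Max): max(12, 9, 7) = 12
D (Max): max(2, 10, 10) = 10
B (Min): min(12, 10, 8) = 8
F (Max): max(15, 13, 10) = 15
G (Max): max(4, 10, 12) = 12
E (Min): min(15, 12, 14) = 12
I (Chance): 5/9·3 + 1/9·3 + 1/3·3 = 3
J (Max): max(14, 2, 7) = 14
K (Max): max(13, 14, 15) = 15
H (Min): min(3, 14, 15) = 3
Root (Max): max(8, 12, 3) = 12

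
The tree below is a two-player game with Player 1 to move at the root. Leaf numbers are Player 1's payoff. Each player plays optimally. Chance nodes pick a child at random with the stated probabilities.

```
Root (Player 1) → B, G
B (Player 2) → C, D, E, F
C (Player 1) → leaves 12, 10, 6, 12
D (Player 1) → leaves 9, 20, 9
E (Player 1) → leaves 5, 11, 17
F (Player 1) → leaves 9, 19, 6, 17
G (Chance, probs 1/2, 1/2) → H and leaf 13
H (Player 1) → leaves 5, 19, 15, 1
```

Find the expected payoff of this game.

C (Player 1): max(12, 10, 6, 12) = 12
D (Player 1): max(9, 20, 9) = 20
E (Player 1): max(5, 11, 17) = 17
F (Player 1): max(9, 19, 6, 17) = 19
B (Player 2): min(12, 20, 17, 19) = 12
H (Player 1): max(5, 19, 15, 1) = 19
G (Chance): 1/2·19 + 1/2·13 = 16
Root (Player 1): max(12, 16) = 16

16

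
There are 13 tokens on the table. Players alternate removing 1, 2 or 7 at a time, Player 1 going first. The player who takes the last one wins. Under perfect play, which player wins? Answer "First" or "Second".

First

i:   0  1  2  3  4  5  6  7  8  9 10 11 12 13
     L  W  W  L  W  W  L  W  W  L  W  W  L  W
Position 13 is W, so the first player wins.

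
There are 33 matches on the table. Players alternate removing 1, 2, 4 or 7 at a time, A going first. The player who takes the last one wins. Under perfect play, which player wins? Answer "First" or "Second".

Second

Positions where the player to move wins (W) vs loses (L):
i:   0  1  2  3  4  5  6  7  8  9 10 11 12 13 14 15 16 17 18 19 20 21 22 23 24 25 26 27 28 29 30 31 32 33
     L  W  W  L  W  W  L  W  W  L  W  W  L  W  W  L  W  W  L  W  W  L  W  W  L  W  W  L  W  W  L  W  W  L
Position 33 is L, so the second player wins.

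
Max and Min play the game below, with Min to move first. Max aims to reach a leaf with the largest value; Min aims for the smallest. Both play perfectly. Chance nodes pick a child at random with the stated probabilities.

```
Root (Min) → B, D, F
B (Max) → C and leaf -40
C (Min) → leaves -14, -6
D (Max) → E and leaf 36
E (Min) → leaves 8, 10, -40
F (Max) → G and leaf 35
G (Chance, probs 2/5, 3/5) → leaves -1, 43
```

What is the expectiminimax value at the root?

C (Min): min(-14, -6) = -14
B (Max): max(-14, -40) = -14
E (Min): min(8, 10, -40) = -40
D (Max): max(-40, 36) = 36
G (Chance): 2/5·-1 + 3/5·43 = 25.4
F (Max): max(25.4, 35) = 35
Root (Min): min(-14, 36, 35) = -14

-14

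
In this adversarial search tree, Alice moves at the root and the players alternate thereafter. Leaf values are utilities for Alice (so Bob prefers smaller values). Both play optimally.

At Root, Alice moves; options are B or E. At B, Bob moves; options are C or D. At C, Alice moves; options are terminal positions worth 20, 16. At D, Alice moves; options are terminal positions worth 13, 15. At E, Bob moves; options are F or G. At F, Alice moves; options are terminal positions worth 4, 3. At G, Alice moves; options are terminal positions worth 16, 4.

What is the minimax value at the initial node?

15

C (Alice): max(20, 16) = 20
D (Alice): max(13, 15) = 15
B (Bob): min(20, 15) = 15
F (Alice): max(4, 3) = 4
G (Alice): max(16, 4) = 16
E (Bob): min(4, 16) = 4
Root (Alice): max(15, 4) = 15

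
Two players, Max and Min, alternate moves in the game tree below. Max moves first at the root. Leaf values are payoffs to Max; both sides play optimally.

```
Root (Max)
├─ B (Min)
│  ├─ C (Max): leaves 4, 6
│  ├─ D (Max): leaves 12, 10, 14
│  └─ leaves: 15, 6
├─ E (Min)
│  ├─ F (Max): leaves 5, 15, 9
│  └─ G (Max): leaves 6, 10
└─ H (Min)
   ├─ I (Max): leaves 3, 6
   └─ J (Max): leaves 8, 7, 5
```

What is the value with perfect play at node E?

10

F: max(5, 15, 9) = 15
G: max(6, 10) = 10
E: min(15, 10) = 10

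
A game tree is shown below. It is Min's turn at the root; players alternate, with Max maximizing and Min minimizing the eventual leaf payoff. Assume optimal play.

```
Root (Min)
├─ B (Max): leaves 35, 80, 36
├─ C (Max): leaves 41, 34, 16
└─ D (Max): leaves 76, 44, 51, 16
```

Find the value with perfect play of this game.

41

B (Max): max(35, 80, 36) = 80
C (Max): max(41, 34, 16) = 41
D (Max): max(76, 44, 51, 16) = 76
Root (Min): min(80, 41, 76) = 41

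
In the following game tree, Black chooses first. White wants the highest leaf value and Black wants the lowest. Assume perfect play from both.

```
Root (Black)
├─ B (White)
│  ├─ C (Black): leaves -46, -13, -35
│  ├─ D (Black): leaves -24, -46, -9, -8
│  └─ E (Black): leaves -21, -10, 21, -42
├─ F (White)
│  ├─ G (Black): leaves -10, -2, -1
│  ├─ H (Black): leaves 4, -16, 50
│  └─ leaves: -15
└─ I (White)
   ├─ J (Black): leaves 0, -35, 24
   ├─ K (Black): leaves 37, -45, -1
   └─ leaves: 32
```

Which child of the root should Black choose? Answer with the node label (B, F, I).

C (Black): min(-46, -13, -35) = -46
D (Black): min(-24, -46, -9, -8) = -46
E (Black): min(-21, -10, 21, -42) = -42
B (White): max(-46, -46, -42) = -42
G (Black): min(-10, -2, -1) = -10
H (Black): min(4, -16, 50) = -16
F (White): max(-10, -16, -15) = -10
J (Black): min(0, -35, 24) = -35
K (Black): min(37, -45, -1) = -45
I (White): max(-35, -45, 32) = 32
Root (Black): min(-42, -10, 32) = -42
Black picks the child with the lowest value: B (value -42).

B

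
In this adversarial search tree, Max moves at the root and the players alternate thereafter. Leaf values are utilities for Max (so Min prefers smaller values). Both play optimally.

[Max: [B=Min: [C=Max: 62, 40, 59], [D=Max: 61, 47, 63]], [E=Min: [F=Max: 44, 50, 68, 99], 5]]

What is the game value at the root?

62

C (Max): max(62, 40, 59) = 62
D (Max): max(61, 47, 63) = 63
B (Min): min(62, 63) = 62
F (Max): max(44, 50, 68, 99) = 99
E (Min): min(99, 5) = 5
Root (Max): max(62, 5) = 62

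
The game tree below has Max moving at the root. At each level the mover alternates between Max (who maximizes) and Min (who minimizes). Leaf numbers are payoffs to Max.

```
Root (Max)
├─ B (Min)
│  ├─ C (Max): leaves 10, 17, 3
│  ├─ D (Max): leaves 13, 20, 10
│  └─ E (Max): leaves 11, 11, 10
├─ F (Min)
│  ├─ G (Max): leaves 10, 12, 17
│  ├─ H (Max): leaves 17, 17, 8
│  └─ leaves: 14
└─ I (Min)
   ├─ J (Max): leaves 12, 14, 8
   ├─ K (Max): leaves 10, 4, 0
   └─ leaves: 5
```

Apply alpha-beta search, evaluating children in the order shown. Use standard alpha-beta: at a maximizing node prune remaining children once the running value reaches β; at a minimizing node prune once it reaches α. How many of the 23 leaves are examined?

16

C [α=-∞,β=+∞]: v=17
D [α=-∞,β=17]: v=20 after child 2 ≥ β → β-cutoff, skip 1
E [α=-∞,β=17]: v=11
B [α=-∞,β=+∞]: v=11
G [α=11,β=+∞]: v=17
H [α=11,β=17]: v=17 after child 1 ≥ β → β-cutoff, skip 2
F [α=11,β=+∞]: v=14
J [α=14,β=+∞]: v=14
I [α=14,β=+∞]: v=14 after child 1 ≤ α → α-cutoff, skip 2
Root [α=-∞,β=+∞]: v=14
Leaves evaluated: 16 of 23.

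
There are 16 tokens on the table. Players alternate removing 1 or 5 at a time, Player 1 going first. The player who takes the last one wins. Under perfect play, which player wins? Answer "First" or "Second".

Compute winning (W) and losing (L) positions by backward induction:
i:   0  1  2  3  4  5  6  7  8  9 10 11 12 13 14 15 16
     L  W  L  W  L  W  L  W  L  W  L  W  L  W  L  W  L
Position 16 is L, so the second player wins.

Second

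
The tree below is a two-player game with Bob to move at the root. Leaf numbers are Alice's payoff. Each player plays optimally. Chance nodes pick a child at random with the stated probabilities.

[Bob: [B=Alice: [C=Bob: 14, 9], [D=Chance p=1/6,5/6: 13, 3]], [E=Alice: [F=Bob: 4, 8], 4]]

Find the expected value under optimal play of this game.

4

C (Bob): min(14, 9) = 9
D (Chance): 1/6·13 + 5/6·3 = 4.67
B (Alice): max(9, 4.67) = 9
F (Bob): min(4, 8) = 4
E (Alice): max(4, 4) = 4
Root (Bob): min(9, 4) = 4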